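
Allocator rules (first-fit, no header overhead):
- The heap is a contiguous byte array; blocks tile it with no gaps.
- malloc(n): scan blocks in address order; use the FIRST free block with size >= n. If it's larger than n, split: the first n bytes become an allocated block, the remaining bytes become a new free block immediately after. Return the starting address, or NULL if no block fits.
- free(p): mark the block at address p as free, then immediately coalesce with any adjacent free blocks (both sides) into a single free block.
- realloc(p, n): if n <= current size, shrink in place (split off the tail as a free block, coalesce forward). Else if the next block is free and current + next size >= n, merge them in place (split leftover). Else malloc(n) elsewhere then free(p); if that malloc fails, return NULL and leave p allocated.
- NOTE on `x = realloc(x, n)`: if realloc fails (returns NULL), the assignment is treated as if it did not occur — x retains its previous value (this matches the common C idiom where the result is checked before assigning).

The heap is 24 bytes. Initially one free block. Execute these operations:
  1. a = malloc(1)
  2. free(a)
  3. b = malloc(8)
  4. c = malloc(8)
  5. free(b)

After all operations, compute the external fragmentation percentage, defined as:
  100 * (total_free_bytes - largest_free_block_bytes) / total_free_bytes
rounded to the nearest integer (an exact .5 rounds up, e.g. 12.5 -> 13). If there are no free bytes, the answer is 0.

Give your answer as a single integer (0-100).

Answer: 50

Derivation:
Op 1: a = malloc(1) -> a = 0; heap: [0-0 ALLOC][1-23 FREE]
Op 2: free(a) -> (freed a); heap: [0-23 FREE]
Op 3: b = malloc(8) -> b = 0; heap: [0-7 ALLOC][8-23 FREE]
Op 4: c = malloc(8) -> c = 8; heap: [0-7 ALLOC][8-15 ALLOC][16-23 FREE]
Op 5: free(b) -> (freed b); heap: [0-7 FREE][8-15 ALLOC][16-23 FREE]
Free blocks: [8 8] total_free=16 largest=8 -> 100*(16-8)/16 = 800/16 = 50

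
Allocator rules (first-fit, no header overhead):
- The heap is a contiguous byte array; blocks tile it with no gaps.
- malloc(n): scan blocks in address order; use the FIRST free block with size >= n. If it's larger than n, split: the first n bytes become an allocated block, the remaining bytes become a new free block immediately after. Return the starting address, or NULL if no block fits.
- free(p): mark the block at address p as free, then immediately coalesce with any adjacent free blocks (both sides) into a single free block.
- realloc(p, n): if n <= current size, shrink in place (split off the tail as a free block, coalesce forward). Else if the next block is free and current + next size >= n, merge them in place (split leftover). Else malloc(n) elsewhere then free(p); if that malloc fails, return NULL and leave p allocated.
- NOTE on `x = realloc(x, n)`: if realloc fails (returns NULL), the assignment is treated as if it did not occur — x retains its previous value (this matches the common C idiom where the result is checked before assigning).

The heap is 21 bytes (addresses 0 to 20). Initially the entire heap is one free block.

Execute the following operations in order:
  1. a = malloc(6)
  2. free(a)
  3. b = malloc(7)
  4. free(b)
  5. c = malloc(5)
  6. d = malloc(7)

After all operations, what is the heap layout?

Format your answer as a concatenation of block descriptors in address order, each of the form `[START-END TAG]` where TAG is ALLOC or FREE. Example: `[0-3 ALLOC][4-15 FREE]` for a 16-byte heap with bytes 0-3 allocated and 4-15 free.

Answer: [0-4 ALLOC][5-11 ALLOC][12-20 FREE]

Derivation:
Op 1: a = malloc(6) -> a = 0; heap: [0-5 ALLOC][6-20 FREE]
Op 2: free(a) -> (freed a); heap: [0-20 FREE]
Op 3: b = malloc(7) -> b = 0; heap: [0-6 ALLOC][7-20 FREE]
Op 4: free(b) -> (freed b); heap: [0-20 FREE]
Op 5: c = malloc(5) -> c = 0; heap: [0-4 ALLOC][5-20 FREE]
Op 6: d = malloc(7) -> d = 5; heap: [0-4 ALLOC][5-11 ALLOC][12-20 FREE]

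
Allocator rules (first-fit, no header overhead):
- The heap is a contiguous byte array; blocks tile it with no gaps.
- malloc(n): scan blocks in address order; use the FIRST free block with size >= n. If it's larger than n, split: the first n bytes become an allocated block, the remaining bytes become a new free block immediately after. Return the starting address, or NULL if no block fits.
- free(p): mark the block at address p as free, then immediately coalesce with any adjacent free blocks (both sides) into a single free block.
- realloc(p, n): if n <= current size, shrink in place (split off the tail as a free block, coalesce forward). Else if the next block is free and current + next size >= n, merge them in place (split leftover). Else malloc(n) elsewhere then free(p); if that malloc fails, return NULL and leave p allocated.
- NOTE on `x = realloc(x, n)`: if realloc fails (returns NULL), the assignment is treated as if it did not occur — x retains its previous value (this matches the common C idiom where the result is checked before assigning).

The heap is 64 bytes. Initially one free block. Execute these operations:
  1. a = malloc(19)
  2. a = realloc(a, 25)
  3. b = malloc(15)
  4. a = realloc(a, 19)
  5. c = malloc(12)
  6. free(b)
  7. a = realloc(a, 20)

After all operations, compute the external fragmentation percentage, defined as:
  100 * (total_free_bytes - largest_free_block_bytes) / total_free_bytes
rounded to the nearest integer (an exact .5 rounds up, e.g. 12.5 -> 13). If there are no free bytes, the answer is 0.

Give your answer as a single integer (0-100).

Answer: 38

Derivation:
Op 1: a = malloc(19) -> a = 0; heap: [0-18 ALLOC][19-63 FREE]
Op 2: a = realloc(a, 25) -> a = 0; heap: [0-24 ALLOC][25-63 FREE]
Op 3: b = malloc(15) -> b = 25; heap: [0-24 ALLOC][25-39 ALLOC][40-63 FREE]
Op 4: a = realloc(a, 19) -> a = 0; heap: [0-18 ALLOC][19-24 FREE][25-39 ALLOC][40-63 FREE]
Op 5: c = malloc(12) -> c = 40; heap: [0-18 ALLOC][19-24 FREE][25-39 ALLOC][40-51 ALLOC][52-63 FREE]
Op 6: free(b) -> (freed b); heap: [0-18 ALLOC][19-39 FREE][40-51 ALLOC][52-63 FREE]
Op 7: a = realloc(a, 20) -> a = 0; heap: [0-19 ALLOC][20-39 FREE][40-51 ALLOC][52-63 FREE]
Free blocks: [20 12] total_free=32 largest=20 -> 100*(32-20)/32 = 1200/32 = 37.5 -> rounds to 38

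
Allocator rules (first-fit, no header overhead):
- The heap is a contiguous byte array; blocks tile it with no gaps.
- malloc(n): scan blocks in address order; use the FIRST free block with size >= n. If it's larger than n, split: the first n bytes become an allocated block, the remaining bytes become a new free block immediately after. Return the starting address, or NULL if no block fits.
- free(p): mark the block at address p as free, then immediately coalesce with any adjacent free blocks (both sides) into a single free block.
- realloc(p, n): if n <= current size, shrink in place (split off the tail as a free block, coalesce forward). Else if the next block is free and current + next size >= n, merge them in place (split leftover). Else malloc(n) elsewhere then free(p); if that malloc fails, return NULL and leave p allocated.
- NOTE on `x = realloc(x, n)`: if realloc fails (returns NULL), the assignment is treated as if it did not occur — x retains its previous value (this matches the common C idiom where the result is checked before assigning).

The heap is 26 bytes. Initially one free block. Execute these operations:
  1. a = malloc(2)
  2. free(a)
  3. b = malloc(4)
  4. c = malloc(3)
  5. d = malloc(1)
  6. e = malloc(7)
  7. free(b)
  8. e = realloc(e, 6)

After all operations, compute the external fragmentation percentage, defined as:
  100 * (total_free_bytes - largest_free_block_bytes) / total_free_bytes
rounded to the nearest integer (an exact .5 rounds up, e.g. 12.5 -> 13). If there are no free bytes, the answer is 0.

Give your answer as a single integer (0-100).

Answer: 25

Derivation:
Op 1: a = malloc(2) -> a = 0; heap: [0-1 ALLOC][2-25 FREE]
Op 2: free(a) -> (freed a); heap: [0-25 FREE]
Op 3: b = malloc(4) -> b = 0; heap: [0-3 ALLOC][4-25 FREE]
Op 4: c = malloc(3) -> c = 4; heap: [0-3 ALLOC][4-6 ALLOC][7-25 FREE]
Op 5: d = malloc(1) -> d = 7; heap: [0-3 ALLOC][4-6 ALLOC][7-7 ALLOC][8-25 FREE]
Op 6: e = malloc(7) -> e = 8; heap: [0-3 ALLOC][4-6 ALLOC][7-7 ALLOC][8-14 ALLOC][15-25 FREE]
Op 7: free(b) -> (freed b); heap: [0-3 FREE][4-6 ALLOC][7-7 ALLOC][8-14 ALLOC][15-25 FREE]
Op 8: e = realloc(e, 6) -> e = 8; heap: [0-3 FREE][4-6 ALLOC][7-7 ALLOC][8-13 ALLOC][14-25 FREE]
Free blocks: [4 12] total_free=16 largest=12 -> 100*(16-12)/16 = 400/16 = 25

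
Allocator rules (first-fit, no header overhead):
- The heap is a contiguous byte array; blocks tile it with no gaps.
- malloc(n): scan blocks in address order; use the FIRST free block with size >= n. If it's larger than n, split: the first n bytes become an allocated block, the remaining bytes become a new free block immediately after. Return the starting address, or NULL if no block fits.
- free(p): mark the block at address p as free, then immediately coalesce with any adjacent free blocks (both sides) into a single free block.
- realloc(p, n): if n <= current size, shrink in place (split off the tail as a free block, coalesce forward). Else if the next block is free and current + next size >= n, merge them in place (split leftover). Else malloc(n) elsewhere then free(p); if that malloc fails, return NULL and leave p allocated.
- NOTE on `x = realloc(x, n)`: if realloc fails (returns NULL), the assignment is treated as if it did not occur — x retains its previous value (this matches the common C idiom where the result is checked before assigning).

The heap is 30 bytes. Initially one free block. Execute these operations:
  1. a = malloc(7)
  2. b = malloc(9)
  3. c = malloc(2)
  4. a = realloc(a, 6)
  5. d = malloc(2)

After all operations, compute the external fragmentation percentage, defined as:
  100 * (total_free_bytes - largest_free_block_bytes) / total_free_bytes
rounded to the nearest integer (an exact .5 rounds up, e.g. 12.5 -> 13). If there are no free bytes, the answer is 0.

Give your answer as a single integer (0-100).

Op 1: a = malloc(7) -> a = 0; heap: [0-6 ALLOC][7-29 FREE]
Op 2: b = malloc(9) -> b = 7; heap: [0-6 ALLOC][7-15 ALLOC][16-29 FREE]
Op 3: c = malloc(2) -> c = 16; heap: [0-6 ALLOC][7-15 ALLOC][16-17 ALLOC][18-29 FREE]
Op 4: a = realloc(a, 6) -> a = 0; heap: [0-5 ALLOC][6-6 FREE][7-15 ALLOC][16-17 ALLOC][18-29 FREE]
Op 5: d = malloc(2) -> d = 18; heap: [0-5 ALLOC][6-6 FREE][7-15 ALLOC][16-17 ALLOC][18-19 ALLOC][20-29 FREE]
Free blocks: [1 10] total_free=11 largest=10 -> 100*(11-10)/11 = 100/11 ≈ 9.091 -> rounds to 9

Answer: 9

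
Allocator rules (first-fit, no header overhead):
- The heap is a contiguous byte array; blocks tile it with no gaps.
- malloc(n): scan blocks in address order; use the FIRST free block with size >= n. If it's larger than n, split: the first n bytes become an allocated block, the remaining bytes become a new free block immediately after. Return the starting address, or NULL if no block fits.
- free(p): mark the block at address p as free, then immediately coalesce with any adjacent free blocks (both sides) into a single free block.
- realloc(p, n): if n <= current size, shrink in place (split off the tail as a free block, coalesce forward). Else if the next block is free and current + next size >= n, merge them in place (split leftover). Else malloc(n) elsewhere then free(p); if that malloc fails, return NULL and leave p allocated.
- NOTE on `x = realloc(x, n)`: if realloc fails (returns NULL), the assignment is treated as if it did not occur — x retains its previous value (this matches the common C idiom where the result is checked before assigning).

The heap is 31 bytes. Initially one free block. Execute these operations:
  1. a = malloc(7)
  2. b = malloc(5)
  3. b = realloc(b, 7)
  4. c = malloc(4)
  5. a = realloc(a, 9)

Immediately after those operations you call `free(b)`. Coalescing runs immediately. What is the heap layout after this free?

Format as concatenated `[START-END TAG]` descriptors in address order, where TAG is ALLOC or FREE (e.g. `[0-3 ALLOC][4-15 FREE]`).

Answer: [0-13 FREE][14-17 ALLOC][18-26 ALLOC][27-30 FREE]

Derivation:
Op 1: a = malloc(7) -> a = 0; heap: [0-6 ALLOC][7-30 FREE]
Op 2: b = malloc(5) -> b = 7; heap: [0-6 ALLOC][7-11 ALLOC][12-30 FREE]
Op 3: b = realloc(b, 7) -> b = 7; heap: [0-6 ALLOC][7-13 ALLOC][14-30 FREE]
Op 4: c = malloc(4) -> c = 14; heap: [0-6 ALLOC][7-13 ALLOC][14-17 ALLOC][18-30 FREE]
Op 5: a = realloc(a, 9) -> a = 18; heap: [0-6 FREE][7-13 ALLOC][14-17 ALLOC][18-26 ALLOC][27-30 FREE]
free(b): b = 7 -> block [7-13 ALLOC]; mark free, coalesce with adjacent free neighbors -> [0-13 FREE][14-17 ALLOC][18-26 ALLOC][27-30 FREE]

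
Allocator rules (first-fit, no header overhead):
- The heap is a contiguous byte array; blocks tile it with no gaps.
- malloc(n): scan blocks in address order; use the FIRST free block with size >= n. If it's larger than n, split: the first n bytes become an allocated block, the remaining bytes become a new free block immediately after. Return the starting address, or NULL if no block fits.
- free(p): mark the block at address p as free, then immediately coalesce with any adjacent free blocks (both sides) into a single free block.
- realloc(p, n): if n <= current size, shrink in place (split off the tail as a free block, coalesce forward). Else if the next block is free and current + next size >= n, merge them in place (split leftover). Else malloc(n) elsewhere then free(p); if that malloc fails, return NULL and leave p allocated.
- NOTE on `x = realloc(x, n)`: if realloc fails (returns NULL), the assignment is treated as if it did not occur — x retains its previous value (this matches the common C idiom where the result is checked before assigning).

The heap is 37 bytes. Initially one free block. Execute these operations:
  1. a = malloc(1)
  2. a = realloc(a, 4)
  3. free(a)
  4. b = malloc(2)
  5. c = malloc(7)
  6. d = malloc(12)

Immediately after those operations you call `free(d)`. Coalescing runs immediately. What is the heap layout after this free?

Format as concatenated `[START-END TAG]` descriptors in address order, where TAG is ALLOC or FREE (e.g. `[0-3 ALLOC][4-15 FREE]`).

Answer: [0-1 ALLOC][2-8 ALLOC][9-36 FREE]

Derivation:
Op 1: a = malloc(1) -> a = 0; heap: [0-0 ALLOC][1-36 FREE]
Op 2: a = realloc(a, 4) -> a = 0; heap: [0-3 ALLOC][4-36 FREE]
Op 3: free(a) -> (freed a); heap: [0-36 FREE]
Op 4: b = malloc(2) -> b = 0; heap: [0-1 ALLOC][2-36 FREE]
Op 5: c = malloc(7) -> c = 2; heap: [0-1 ALLOC][2-8 ALLOC][9-36 FREE]
Op 6: d = malloc(12) -> d = 9; heap: [0-1 ALLOC][2-8 ALLOC][9-20 ALLOC][21-36 FREE]
free(d): d = 9 -> block [9-20 ALLOC]; mark free, coalesce with adjacent free neighbors -> [0-1 ALLOC][2-8 ALLOC][9-36 FREE]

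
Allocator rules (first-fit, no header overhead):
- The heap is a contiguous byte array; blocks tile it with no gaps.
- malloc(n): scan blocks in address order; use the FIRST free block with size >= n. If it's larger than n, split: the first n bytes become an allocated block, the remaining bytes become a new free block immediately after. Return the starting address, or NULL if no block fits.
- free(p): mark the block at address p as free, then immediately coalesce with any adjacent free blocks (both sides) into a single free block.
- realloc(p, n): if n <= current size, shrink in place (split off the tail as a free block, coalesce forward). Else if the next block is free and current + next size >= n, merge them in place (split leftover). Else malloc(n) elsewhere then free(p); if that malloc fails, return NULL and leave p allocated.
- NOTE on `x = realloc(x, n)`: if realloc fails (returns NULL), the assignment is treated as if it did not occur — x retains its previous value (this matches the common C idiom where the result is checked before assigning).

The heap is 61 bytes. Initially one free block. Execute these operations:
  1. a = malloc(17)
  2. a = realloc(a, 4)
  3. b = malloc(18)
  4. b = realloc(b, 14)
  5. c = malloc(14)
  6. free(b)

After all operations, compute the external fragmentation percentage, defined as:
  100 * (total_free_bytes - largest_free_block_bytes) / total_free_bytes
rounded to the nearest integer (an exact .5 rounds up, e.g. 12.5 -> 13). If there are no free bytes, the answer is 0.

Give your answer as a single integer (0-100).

Answer: 33

Derivation:
Op 1: a = malloc(17) -> a = 0; heap: [0-16 ALLOC][17-60 FREE]
Op 2: a = realloc(a, 4) -> a = 0; heap: [0-3 ALLOC][4-60 FREE]
Op 3: b = malloc(18) -> b = 4; heap: [0-3 ALLOC][4-21 ALLOC][22-60 FREE]
Op 4: b = realloc(b, 14) -> b = 4; heap: [0-3 ALLOC][4-17 ALLOC][18-60 FREE]
Op 5: c = malloc(14) -> c = 18; heap: [0-3 ALLOC][4-17 ALLOC][18-31 ALLOC][32-60 FREE]
Op 6: free(b) -> (freed b); heap: [0-3 ALLOC][4-17 FREE][18-31 ALLOC][32-60 FREE]
Free blocks: [14 29] total_free=43 largest=29 -> 100*(43-29)/43 = 1400/43 ≈ 32.558 -> rounds to 33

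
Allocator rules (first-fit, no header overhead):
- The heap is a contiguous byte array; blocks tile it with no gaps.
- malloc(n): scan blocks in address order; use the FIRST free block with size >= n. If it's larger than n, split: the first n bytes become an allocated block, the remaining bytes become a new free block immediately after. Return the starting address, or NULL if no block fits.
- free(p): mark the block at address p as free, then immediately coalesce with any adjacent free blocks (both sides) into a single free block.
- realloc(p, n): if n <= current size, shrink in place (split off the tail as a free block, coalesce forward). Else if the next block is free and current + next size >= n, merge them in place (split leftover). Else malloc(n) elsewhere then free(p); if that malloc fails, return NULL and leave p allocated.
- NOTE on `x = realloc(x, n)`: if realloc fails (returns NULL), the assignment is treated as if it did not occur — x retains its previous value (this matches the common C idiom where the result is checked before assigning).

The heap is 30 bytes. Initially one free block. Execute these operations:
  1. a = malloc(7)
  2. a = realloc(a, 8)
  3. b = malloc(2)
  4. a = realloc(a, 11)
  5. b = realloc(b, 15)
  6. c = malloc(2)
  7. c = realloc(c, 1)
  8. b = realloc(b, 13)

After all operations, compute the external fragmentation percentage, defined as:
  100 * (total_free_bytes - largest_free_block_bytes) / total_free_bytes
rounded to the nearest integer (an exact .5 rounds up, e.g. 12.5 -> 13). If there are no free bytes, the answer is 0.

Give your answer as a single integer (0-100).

Answer: 44

Derivation:
Op 1: a = malloc(7) -> a = 0; heap: [0-6 ALLOC][7-29 FREE]
Op 2: a = realloc(a, 8) -> a = 0; heap: [0-7 ALLOC][8-29 FREE]
Op 3: b = malloc(2) -> b = 8; heap: [0-7 ALLOC][8-9 ALLOC][10-29 FREE]
Op 4: a = realloc(a, 11) -> a = 10; heap: [0-7 FREE][8-9 ALLOC][10-20 ALLOC][21-29 FREE]
Op 5: b = realloc(b, 15) -> NULL (b unchanged); heap: [0-7 FREE][8-9 ALLOC][10-20 ALLOC][21-29 FREE]
Op 6: c = malloc(2) -> c = 0; heap: [0-1 ALLOC][2-7 FREE][8-9 ALLOC][10-20 ALLOC][21-29 FREE]
Op 7: c = realloc(c, 1) -> c = 0; heap: [0-0 ALLOC][1-7 FREE][8-9 ALLOC][10-20 ALLOC][21-29 FREE]
Op 8: b = realloc(b, 13) -> NULL (b unchanged); heap: [0-0 ALLOC][1-7 FREE][8-9 ALLOC][10-20 ALLOC][21-29 FREE]
Free blocks: [7 9] total_free=16 largest=9 -> 100*(16-9)/16 = 700/16 = 43.75 -> rounds to 44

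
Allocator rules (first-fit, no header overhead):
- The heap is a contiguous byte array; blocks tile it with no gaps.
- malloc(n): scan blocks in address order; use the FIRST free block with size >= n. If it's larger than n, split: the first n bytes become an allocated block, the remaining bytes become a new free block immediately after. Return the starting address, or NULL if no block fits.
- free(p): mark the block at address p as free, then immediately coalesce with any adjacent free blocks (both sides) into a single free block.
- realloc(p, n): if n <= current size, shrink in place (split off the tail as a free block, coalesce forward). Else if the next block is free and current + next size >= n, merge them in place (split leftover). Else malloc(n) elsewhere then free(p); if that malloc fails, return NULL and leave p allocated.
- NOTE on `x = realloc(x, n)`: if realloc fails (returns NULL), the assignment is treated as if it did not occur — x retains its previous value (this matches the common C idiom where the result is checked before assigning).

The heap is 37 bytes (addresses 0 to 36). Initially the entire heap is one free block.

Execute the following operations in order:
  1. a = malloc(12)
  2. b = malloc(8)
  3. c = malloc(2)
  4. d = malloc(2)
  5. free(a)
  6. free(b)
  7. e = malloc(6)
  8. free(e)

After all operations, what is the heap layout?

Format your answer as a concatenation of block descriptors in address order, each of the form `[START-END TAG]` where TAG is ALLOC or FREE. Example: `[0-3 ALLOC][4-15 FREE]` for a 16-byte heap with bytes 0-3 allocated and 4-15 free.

Answer: [0-19 FREE][20-21 ALLOC][22-23 ALLOC][24-36 FREE]

Derivation:
Op 1: a = malloc(12) -> a = 0; heap: [0-11 ALLOC][12-36 FREE]
Op 2: b = malloc(8) -> b = 12; heap: [0-11 ALLOC][12-19 ALLOC][20-36 FREE]
Op 3: c = malloc(2) -> c = 20; heap: [0-11 ALLOC][12-19 ALLOC][20-21 ALLOC][22-36 FREE]
Op 4: d = malloc(2) -> d = 22; heap: [0-11 ALLOC][12-19 ALLOC][20-21 ALLOC][22-23 ALLOC][24-36 FREE]
Op 5: free(a) -> (freed a); heap: [0-11 FREE][12-19 ALLOC][20-21 ALLOC][22-23 ALLOC][24-36 FREE]
Op 6: free(b) -> (freed b); heap: [0-19 FREE][20-21 ALLOC][22-23 ALLOC][24-36 FREE]
Op 7: e = malloc(6) -> e = 0; heap: [0-5 ALLOC][6-19 FREE][20-21 ALLOC][22-23 ALLOC][24-36 FREE]
Op 8: free(e) -> (freed e); heap: [0-19 FREE][20-21 ALLOC][22-23 ALLOC][24-36 FREE]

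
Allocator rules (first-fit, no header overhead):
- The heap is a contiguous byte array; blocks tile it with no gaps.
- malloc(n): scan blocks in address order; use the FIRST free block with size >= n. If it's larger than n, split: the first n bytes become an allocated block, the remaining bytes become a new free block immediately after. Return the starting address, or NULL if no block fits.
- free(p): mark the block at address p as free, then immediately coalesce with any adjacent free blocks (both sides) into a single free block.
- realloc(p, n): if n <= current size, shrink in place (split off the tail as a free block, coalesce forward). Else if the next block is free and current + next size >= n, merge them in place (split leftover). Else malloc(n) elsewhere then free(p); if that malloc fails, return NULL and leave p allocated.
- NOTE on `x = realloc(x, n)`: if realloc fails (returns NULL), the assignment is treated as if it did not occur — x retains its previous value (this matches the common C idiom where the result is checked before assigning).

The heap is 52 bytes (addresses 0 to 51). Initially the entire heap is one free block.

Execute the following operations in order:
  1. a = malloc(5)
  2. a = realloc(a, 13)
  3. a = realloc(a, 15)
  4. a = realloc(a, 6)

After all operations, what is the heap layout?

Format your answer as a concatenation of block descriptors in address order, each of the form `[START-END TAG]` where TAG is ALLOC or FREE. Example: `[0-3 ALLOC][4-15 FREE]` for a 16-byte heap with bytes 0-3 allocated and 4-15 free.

Answer: [0-5 ALLOC][6-51 FREE]

Derivation:
Op 1: a = malloc(5) -> a = 0; heap: [0-4 ALLOC][5-51 FREE]
Op 2: a = realloc(a, 13) -> a = 0; heap: [0-12 ALLOC][13-51 FREE]
Op 3: a = realloc(a, 15) -> a = 0; heap: [0-14 ALLOC][15-51 FREE]
Op 4: a = realloc(a, 6) -> a = 0; heap: [0-5 ALLOC][6-51 FREE]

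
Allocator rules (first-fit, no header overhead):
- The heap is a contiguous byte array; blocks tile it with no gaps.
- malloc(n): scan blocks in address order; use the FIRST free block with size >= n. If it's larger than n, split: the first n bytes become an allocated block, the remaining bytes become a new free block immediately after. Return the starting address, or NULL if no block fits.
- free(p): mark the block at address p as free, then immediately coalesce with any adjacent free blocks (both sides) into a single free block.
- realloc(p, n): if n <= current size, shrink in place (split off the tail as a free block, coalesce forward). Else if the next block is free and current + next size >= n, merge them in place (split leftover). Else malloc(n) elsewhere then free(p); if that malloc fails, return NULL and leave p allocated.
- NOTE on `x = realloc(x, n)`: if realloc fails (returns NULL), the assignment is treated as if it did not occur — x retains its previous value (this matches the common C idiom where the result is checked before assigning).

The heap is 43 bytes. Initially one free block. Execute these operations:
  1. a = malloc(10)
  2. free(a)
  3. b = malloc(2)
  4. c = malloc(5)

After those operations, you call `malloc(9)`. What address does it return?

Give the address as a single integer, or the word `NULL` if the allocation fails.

Op 1: a = malloc(10) -> a = 0; heap: [0-9 ALLOC][10-42 FREE]
Op 2: free(a) -> (freed a); heap: [0-42 FREE]
Op 3: b = malloc(2) -> b = 0; heap: [0-1 ALLOC][2-42 FREE]
Op 4: c = malloc(5) -> c = 2; heap: [0-1 ALLOC][2-6 ALLOC][7-42 FREE]
malloc(9): first-fit scan over [0-1 ALLOC][2-6 ALLOC][7-42 FREE] -> 7

Answer: 7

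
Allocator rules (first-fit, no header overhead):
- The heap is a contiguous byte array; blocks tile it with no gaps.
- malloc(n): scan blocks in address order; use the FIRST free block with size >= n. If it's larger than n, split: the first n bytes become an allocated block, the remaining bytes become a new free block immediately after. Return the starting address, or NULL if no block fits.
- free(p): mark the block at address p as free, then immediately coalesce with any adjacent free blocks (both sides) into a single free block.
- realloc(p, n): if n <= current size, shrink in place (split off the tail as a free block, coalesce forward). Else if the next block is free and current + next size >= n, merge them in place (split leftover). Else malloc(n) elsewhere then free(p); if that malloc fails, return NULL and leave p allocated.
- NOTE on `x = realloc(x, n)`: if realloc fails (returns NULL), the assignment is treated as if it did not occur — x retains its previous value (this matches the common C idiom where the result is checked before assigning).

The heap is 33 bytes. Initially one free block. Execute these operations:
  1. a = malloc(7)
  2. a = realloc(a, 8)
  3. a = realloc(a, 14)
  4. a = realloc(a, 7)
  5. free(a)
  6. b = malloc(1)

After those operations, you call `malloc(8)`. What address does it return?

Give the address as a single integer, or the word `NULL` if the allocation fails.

Op 1: a = malloc(7) -> a = 0; heap: [0-6 ALLOC][7-32 FREE]
Op 2: a = realloc(a, 8) -> a = 0; heap: [0-7 ALLOC][8-32 FREE]
Op 3: a = realloc(a, 14) -> a = 0; heap: [0-13 ALLOC][14-32 FREE]
Op 4: a = realloc(a, 7) -> a = 0; heap: [0-6 ALLOC][7-32 FREE]
Op 5: free(a) -> (freed a); heap: [0-32 FREE]
Op 6: b = malloc(1) -> b = 0; heap: [0-0 ALLOC][1-32 FREE]
malloc(8): first-fit scan over [0-0 ALLOC][1-32 FREE] -> 1

Answer: 1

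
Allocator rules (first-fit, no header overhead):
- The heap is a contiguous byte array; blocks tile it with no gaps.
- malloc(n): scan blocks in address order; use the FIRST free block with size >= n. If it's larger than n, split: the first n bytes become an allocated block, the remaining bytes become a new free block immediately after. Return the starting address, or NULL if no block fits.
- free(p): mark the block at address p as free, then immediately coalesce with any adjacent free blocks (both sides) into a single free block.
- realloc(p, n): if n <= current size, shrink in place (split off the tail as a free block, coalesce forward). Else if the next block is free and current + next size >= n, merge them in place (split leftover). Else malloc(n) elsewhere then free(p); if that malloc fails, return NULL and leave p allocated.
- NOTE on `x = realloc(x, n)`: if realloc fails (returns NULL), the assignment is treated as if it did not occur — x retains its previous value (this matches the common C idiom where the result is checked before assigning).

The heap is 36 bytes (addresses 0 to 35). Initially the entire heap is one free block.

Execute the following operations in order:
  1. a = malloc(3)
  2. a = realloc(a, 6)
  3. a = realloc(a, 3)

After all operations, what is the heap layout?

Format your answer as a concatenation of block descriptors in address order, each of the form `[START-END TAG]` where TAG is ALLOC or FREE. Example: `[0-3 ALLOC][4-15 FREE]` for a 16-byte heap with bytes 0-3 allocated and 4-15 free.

Answer: [0-2 ALLOC][3-35 FREE]

Derivation:
Op 1: a = malloc(3) -> a = 0; heap: [0-2 ALLOC][3-35 FREE]
Op 2: a = realloc(a, 6) -> a = 0; heap: [0-5 ALLOC][6-35 FREE]
Op 3: a = realloc(a, 3) -> a = 0; heap: [0-2 ALLOC][3-35 FREE]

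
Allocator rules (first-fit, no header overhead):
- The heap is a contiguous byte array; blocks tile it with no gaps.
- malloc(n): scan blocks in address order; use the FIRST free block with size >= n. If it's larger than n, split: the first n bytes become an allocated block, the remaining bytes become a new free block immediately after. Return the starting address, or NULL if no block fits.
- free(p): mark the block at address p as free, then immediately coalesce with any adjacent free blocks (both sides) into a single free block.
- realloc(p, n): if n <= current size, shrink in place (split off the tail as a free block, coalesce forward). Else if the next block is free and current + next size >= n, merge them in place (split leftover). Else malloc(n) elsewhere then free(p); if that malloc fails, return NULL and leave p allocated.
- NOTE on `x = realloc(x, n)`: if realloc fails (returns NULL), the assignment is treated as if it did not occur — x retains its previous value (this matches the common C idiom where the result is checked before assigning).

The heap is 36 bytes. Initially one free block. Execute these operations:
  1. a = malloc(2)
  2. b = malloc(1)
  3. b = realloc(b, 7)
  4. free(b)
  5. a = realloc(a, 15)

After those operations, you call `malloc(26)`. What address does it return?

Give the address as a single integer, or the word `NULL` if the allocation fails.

Answer: NULL

Derivation:
Op 1: a = malloc(2) -> a = 0; heap: [0-1 ALLOC][2-35 FREE]
Op 2: b = malloc(1) -> b = 2; heap: [0-1 ALLOC][2-2 ALLOC][3-35 FREE]
Op 3: b = realloc(b, 7) -> b = 2; heap: [0-1 ALLOC][2-8 ALLOC][9-35 FREE]
Op 4: free(b) -> (freed b); heap: [0-1 ALLOC][2-35 FREE]
Op 5: a = realloc(a, 15) -> a = 0; heap: [0-14 ALLOC][15-35 FREE]
malloc(26): first-fit scan over [0-14 ALLOC][15-35 FREE] -> NULL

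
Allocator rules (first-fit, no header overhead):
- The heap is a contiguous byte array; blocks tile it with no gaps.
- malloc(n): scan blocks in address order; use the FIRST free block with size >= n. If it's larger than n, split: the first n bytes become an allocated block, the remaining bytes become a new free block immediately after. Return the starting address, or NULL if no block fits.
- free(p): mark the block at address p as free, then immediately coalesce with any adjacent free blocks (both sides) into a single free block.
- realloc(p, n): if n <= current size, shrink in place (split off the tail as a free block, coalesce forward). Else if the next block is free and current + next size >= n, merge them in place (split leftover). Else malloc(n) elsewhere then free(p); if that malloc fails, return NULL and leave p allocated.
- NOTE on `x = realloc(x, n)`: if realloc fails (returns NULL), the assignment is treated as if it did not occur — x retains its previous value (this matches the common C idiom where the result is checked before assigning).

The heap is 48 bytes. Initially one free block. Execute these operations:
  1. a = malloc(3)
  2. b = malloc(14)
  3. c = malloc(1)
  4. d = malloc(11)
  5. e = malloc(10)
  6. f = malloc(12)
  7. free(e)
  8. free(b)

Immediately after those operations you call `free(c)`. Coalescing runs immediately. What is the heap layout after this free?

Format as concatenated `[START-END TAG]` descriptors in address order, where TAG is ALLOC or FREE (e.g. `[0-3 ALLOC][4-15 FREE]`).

Answer: [0-2 ALLOC][3-17 FREE][18-28 ALLOC][29-47 FREE]

Derivation:
Op 1: a = malloc(3) -> a = 0; heap: [0-2 ALLOC][3-47 FREE]
Op 2: b = malloc(14) -> b = 3; heap: [0-2 ALLOC][3-16 ALLOC][17-47 FREE]
Op 3: c = malloc(1) -> c = 17; heap: [0-2 ALLOC][3-16 ALLOC][17-17 ALLOC][18-47 FREE]
Op 4: d = malloc(11) -> d = 18; heap: [0-2 ALLOC][3-16 ALLOC][17-17 ALLOC][18-28 ALLOC][29-47 FREE]
Op 5: e = malloc(10) -> e = 29; heap: [0-2 ALLOC][3-16 ALLOC][17-17 ALLOC][18-28 ALLOC][29-38 ALLOC][39-47 FREE]
Op 6: f = malloc(12) -> f = NULL; heap: [0-2 ALLOC][3-16 ALLOC][17-17 ALLOC][18-28 ALLOC][29-38 ALLOC][39-47 FREE]
Op 7: free(e) -> (freed e); heap: [0-2 ALLOC][3-16 ALLOC][17-17 ALLOC][18-28 ALLOC][29-47 FREE]
Op 8: free(b) -> (freed b); heap: [0-2 ALLOC][3-16 FREE][17-17 ALLOC][18-28 ALLOC][29-47 FREE]
free(c): c = 17 -> block [17-17 ALLOC]; mark free, coalesce with adjacent free neighbors -> [0-2 ALLOC][3-17 FREE][18-28 ALLOC][29-47 FREE]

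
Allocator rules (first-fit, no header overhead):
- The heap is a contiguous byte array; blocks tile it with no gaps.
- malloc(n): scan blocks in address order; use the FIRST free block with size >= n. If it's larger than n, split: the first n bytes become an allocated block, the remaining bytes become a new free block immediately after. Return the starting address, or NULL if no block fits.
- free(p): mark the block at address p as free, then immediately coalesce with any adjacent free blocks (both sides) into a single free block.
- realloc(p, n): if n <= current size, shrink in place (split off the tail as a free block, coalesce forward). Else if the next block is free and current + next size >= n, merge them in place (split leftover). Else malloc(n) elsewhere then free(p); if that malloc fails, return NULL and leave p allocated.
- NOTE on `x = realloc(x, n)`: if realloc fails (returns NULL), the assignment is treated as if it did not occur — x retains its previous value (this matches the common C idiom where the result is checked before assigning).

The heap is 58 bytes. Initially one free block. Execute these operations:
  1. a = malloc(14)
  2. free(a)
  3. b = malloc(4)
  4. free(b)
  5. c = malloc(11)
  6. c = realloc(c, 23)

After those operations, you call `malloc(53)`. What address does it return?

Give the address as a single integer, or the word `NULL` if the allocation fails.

Op 1: a = malloc(14) -> a = 0; heap: [0-13 ALLOC][14-57 FREE]
Op 2: free(a) -> (freed a); heap: [0-57 FREE]
Op 3: b = malloc(4) -> b = 0; heap: [0-3 ALLOC][4-57 FREE]
Op 4: free(b) -> (freed b); heap: [0-57 FREE]
Op 5: c = malloc(11) -> c = 0; heap: [0-10 ALLOC][11-57 FREE]
Op 6: c = realloc(c, 23) -> c = 0; heap: [0-22 ALLOC][23-57 FREE]
malloc(53): first-fit scan over [0-22 ALLOC][23-57 FREE] -> NULL

Answer: NULL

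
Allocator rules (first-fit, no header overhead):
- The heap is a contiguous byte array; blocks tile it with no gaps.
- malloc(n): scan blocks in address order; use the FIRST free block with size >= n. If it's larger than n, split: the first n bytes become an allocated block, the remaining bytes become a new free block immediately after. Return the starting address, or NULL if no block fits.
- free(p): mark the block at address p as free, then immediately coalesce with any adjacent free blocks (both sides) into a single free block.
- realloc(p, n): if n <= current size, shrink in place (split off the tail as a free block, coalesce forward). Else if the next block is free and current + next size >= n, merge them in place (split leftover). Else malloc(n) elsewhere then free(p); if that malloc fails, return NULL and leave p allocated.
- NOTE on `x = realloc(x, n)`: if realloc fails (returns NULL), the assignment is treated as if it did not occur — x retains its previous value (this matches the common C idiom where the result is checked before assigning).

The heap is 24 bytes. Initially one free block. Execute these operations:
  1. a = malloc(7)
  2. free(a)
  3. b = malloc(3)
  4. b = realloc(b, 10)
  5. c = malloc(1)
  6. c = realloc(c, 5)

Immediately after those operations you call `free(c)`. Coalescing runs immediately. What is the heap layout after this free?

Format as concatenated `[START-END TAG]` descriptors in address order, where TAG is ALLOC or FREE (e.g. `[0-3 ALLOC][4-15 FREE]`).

Answer: [0-9 ALLOC][10-23 FREE]

Derivation:
Op 1: a = malloc(7) -> a = 0; heap: [0-6 ALLOC][7-23 FREE]
Op 2: free(a) -> (freed a); heap: [0-23 FREE]
Op 3: b = malloc(3) -> b = 0; heap: [0-2 ALLOC][3-23 FREE]
Op 4: b = realloc(b, 10) -> b = 0; heap: [0-9 ALLOC][10-23 FREE]
Op 5: c = malloc(1) -> c = 10; heap: [0-9 ALLOC][10-10 ALLOC][11-23 FREE]
Op 6: c = realloc(c, 5) -> c = 10; heap: [0-9 ALLOC][10-14 ALLOC][15-23 FREE]
free(c): c = 10 -> block [10-14 ALLOC]; mark free, coalesce with adjacent free neighbors -> [0-9 ALLOC][10-23 FREE]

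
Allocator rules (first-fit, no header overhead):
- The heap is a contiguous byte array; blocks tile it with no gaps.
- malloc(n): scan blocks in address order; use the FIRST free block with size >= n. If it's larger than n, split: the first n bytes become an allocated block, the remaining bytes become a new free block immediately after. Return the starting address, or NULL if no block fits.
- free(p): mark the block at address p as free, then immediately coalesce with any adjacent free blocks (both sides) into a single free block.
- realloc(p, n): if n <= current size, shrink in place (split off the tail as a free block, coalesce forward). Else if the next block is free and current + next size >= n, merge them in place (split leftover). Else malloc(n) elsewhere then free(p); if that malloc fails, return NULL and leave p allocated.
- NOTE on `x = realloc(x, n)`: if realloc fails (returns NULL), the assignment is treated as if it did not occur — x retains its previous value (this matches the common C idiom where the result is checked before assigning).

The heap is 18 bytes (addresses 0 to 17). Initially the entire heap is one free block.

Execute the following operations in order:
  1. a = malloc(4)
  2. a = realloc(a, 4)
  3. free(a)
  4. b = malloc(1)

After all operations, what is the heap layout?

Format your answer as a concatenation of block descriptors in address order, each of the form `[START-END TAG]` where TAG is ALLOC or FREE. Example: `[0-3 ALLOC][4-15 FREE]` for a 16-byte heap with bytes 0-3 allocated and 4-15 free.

Op 1: a = malloc(4) -> a = 0; heap: [0-3 ALLOC][4-17 FREE]
Op 2: a = realloc(a, 4) -> a = 0; heap: [0-3 ALLOC][4-17 FREE]
Op 3: free(a) -> (freed a); heap: [0-17 FREE]
Op 4: b = malloc(1) -> b = 0; heap: [0-0 ALLOC][1-17 FREE]

Answer: [0-0 ALLOC][1-17 FREE]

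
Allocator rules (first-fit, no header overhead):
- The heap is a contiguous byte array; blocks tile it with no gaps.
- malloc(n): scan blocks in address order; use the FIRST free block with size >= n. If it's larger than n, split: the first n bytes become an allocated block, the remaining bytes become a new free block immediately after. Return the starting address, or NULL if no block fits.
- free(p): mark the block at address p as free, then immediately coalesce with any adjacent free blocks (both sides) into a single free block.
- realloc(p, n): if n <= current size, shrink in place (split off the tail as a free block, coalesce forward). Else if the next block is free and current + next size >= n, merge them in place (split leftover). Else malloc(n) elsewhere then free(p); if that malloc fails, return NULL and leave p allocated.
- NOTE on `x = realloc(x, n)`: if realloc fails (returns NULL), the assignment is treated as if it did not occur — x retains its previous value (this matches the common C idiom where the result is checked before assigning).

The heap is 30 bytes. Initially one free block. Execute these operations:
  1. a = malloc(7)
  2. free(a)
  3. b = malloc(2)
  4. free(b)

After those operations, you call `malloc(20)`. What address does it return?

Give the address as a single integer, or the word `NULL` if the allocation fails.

Op 1: a = malloc(7) -> a = 0; heap: [0-6 ALLOC][7-29 FREE]
Op 2: free(a) -> (freed a); heap: [0-29 FREE]
Op 3: b = malloc(2) -> b = 0; heap: [0-1 ALLOC][2-29 FREE]
Op 4: free(b) -> (freed b); heap: [0-29 FREE]
malloc(20): first-fit scan over [0-29 FREE] -> 0

Answer: 0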